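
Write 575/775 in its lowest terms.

575 = 5^2 × 23
775 = 5^2 × 31
gcd(575, 775) = 5^2 = 25.
Divide numerator and denominator by 25: 575/775 = 23/31.

23/31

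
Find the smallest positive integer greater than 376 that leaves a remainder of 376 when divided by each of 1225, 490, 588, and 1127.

N − 376 must be a common multiple of 1225, 490, 588, and 1127.
1225 = 5^2 × 7^2
490 = 2 × 5 × 7^2
588 = 2^2 × 3 × 7^2
1127 = 7^2 × 23
LCM(1225, 490, 588, 1127) = 2^2 × 3 × 5^2 × 7^2 × 23 = 338100.
Smallest N > 376 is LCM + 376 = 338100 + 376 = 338476.

338476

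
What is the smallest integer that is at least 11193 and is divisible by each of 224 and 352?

12320

The integer must be a common multiple of 224 and 352, so a multiple of their LCM.
224 = 2^5 × 7
352 = 2^5 × 11
LCM(224, 352) = 2^5 × 7 × 11 = 2464.
Smallest multiple of 2464 that is ≥ 11193: ⌈11193/2464⌉ × 2464 = 5 × 2464 = 12320.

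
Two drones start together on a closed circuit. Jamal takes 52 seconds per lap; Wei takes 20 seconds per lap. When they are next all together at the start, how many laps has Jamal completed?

All finish a whole number of cycles simultaneously at t = LCM of the periods.
52 = 2^2 × 13
20 = 2^2 × 5
LCM(52, 20) = 2^2 × 5 × 13 = 260.
Laps for period 52: 260 / 52 = 5.

5 laps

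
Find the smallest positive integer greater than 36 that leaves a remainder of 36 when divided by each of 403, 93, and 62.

N − 36 must be a common multiple of 403, 93, and 62.
403 = 13 × 31
93 = 3 × 31
62 = 2 × 31
LCM(403, 93, 62) = 2 × 3 × 13 × 31 = 2418.
Smallest N > 36 is LCM + 36 = 2418 + 36 = 2454.

2454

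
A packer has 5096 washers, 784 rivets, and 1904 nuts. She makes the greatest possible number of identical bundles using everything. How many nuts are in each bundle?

34

Number of bundles = gcd(5096, 784, 1904).
5096 = 2^3 × 7^2 × 13
784 = 2^4 × 7^2
1904 = 2^4 × 7 × 17
gcd(5096, 784, 1904) = 2^3 × 7 = 56.
nuts per bundle = 1904 / 56 = 34.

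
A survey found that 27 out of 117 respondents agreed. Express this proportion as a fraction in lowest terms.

27 = 3^3
117 = 3^2 × 13
gcd(27, 117) = 3^2 = 9.
Divide numerator and denominator by 9: 27/117 = 3/13.

3/13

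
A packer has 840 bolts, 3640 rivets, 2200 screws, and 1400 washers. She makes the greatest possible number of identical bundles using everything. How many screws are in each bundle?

Number of bundles = gcd(840, 3640, 2200, 1400).
840 = 2^3 × 3 × 5 × 7
3640 = 2^3 × 5 × 7 × 13
2200 = 2^3 × 5^2 × 11
1400 = 2^3 × 5^2 × 7
gcd(840, 3640, 2200, 1400) = 2^3 × 5 = 40.
screws per bundle = 2200 / 40 = 55.

55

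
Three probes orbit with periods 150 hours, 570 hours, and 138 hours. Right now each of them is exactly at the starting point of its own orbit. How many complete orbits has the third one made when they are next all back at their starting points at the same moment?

475 orbits

They are all back at their starting positions together after one LCM of the periods.
150 = 2 × 3 × 5^2
570 = 2 × 3 × 5 × 19
138 = 2 × 3 × 23
LCM(150, 570, 138) = 2 × 3 × 5^2 × 19 × 23 = 65550.
Orbits for period 138: 65550 / 138 = 475.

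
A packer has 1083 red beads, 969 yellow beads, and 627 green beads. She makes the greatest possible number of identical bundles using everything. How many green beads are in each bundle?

Number of bundles = gcd(1083, 969, 627).
1083 = 3 × 19^2
969 = 3 × 17 × 19
627 = 3 × 11 × 19
gcd(1083, 969, 627) = 3 × 19 = 57.
green beads per bundle = 627 / 57 = 11.

11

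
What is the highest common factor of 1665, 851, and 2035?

37

1665 = 3^2 × 5 × 37
851 = 23 × 37
2035 = 5 × 11 × 37
gcd(1665, 851, 2035) = 37.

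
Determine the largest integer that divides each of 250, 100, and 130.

250 = 2 × 5^3
100 = 2^2 × 5^2
130 = 2 × 5 × 13
gcd(250, 100, 130) = 2 × 5 = 10.

10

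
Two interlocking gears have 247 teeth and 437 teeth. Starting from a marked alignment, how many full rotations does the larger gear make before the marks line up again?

They are all back at their starting positions together after one LCM of the periods.
247 = 13 × 19
437 = 19 × 23
LCM(247, 437) = 13 × 19 × 23 = 5681.
Rotations for period 437: 5681 / 437 = 13.

13 rotations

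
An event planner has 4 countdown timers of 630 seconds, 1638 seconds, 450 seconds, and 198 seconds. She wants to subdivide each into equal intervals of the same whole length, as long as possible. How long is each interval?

The interval must divide each timer length; the longest such is the gcd.
630 = 2 × 3^2 × 5 × 7
1638 = 2 × 3^2 × 7 × 13
450 = 2 × 3^2 × 5^2
198 = 2 × 3^2 × 11
gcd(630, 1638, 450, 198) = 2 × 3^2 = 18.

18 seconds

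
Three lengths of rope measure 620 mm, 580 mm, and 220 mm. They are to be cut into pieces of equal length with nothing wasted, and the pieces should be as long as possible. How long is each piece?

20 mm

The greatest length dividing all of 620, 580, and 220 is their gcd.
620 = 2^2 × 5 × 31
580 = 2^2 × 5 × 29
220 = 2^2 × 5 × 11
gcd(620, 580, 220) = 2^2 × 5 = 20.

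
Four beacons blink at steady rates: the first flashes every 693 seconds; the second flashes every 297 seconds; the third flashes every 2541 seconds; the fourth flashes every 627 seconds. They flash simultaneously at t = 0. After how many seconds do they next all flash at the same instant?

434511 seconds

They coincide at every common multiple of the periods; the first is the LCM.
693 = 3^2 × 7 × 11
297 = 3^3 × 11
2541 = 3 × 7 × 11^2
627 = 3 × 11 × 19
LCM(693, 297, 2541, 627) = 3^3 × 7 × 11^2 × 19 = 434511.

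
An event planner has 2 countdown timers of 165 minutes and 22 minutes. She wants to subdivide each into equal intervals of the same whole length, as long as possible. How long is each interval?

11 minutes

The interval must divide each timer length; the longest such is the gcd.
165 = 3 × 5 × 11
22 = 2 × 11
gcd(165, 22) = 11.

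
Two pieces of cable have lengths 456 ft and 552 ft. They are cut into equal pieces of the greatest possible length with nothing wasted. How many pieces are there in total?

42

Piece length = gcd(456, 552).
456 = 2^3 × 3 × 19
552 = 2^3 × 3 × 23
gcd(456, 552) = 2^3 × 3 = 24.
Total pieces = 456/24 + 552/24 = 19 + 23 = 42.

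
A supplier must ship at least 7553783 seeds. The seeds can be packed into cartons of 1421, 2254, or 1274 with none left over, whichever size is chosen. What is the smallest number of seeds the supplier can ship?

7647822

The number of seeds must be a common multiple of 1421, 2254, and 1274, so a multiple of their LCM.
1421 = 7^2 × 29
2254 = 2 × 7^2 × 23
1274 = 2 × 7^2 × 13
LCM(1421, 2254, 1274) = 2 × 7^2 × 13 × 23 × 29 = 849758.
Smallest multiple of 849758 that is ≥ 7553783: ⌈7553783/849758⌉ × 849758 = 9 × 849758 = 7647822.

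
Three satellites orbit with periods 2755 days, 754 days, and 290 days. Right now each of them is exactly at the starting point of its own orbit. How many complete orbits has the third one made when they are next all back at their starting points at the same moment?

247 orbits

They are all back at their starting positions together after one LCM of the periods.
2755 = 5 × 19 × 29
754 = 2 × 13 × 29
290 = 2 × 5 × 29
LCM(2755, 754, 290) = 2 × 5 × 13 × 19 × 29 = 71630.
Orbits for period 290: 71630 / 290 = 247.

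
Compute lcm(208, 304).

3952

208 = 2^4 × 13
304 = 2^4 × 19
LCM(208, 304) = 2^4 × 13 × 19 = 3952.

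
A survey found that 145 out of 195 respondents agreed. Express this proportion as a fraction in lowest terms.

29/39

145 = 5 × 29
195 = 3 × 5 × 13
gcd(145, 195) = 5.
Divide numerator and denominator by 5: 145/195 = 29/39.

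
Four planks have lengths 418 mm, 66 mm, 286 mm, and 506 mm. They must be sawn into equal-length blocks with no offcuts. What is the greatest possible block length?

This is the greatest common divisor of 418, 66, 286, and 506.
418 = 2 × 11 × 19
66 = 2 × 3 × 11
286 = 2 × 11 × 13
506 = 2 × 11 × 23
gcd(418, 66, 286, 506) = 2 × 11 = 22.

22 mm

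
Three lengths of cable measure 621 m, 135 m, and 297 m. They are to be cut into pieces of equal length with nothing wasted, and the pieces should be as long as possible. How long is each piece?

27 m

Each piece length must divide every original length, so the longest possible is gcd(621, 135, 297).
621 = 3^3 × 23
135 = 3^3 × 5
297 = 3^3 × 11
gcd(621, 135, 297) = 3^3 = 27.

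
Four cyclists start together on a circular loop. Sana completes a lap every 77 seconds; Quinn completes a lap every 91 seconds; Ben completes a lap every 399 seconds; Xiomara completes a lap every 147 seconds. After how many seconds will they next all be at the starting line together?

The first simultaneous occurrence is after LCM of the individual periods.
77 = 7 × 11
91 = 7 × 13
399 = 3 × 7 × 19
147 = 3 × 7^2
LCM(77, 91, 399, 147) = 3 × 7^2 × 11 × 13 × 19 = 399399.

399399 seconds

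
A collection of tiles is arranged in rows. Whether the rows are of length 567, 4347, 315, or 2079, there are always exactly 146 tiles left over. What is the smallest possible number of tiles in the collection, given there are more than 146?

717401

N − 146 must be a common multiple of 567, 4347, 315, and 2079.
567 = 3^4 × 7
4347 = 3^3 × 7 × 23
315 = 3^2 × 5 × 7
2079 = 3^3 × 7 × 11
LCM(567, 4347, 315, 2079) = 3^4 × 5 × 7 × 11 × 23 = 717255.
Smallest N > 146 is LCM + 146 = 717255 + 146 = 717401.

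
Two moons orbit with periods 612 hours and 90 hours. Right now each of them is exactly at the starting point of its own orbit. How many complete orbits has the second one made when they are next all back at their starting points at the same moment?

The first common completion time is the LCM of the periods.
612 = 2^2 × 3^2 × 17
90 = 2 × 3^2 × 5
LCM(612, 90) = 2^2 × 3^2 × 5 × 17 = 3060.
Orbits for period 90: 3060 / 90 = 34.

34 orbits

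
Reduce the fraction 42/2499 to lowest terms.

42 = 2 × 3 × 7
2499 = 3 × 7^2 × 17
gcd(42, 2499) = 3 × 7 = 21.
Divide numerator and denominator by 21: 42/2499 = 2/119.

2/119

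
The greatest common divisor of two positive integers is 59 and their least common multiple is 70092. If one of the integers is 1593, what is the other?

2596

For two integers, gcd × lcm = product, so the other is (59 × 70092) / 1593 = 4135428 / 1593 = 2596.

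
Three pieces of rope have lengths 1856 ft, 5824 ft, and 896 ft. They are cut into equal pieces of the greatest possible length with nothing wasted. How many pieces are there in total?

Piece length = gcd(1856, 5824, 896).
1856 = 2^6 × 29
5824 = 2^6 × 7 × 13
896 = 2^7 × 7
gcd(1856, 5824, 896) = 2^6 = 64.
Total pieces = 1856/64 + 5824/64 + 896/64 = 29 + 91 + 14 = 134.

134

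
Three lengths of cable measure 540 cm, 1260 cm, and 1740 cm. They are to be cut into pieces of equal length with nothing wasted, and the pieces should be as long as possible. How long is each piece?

Each piece length must divide every original length, so the longest possible is gcd(540, 1260, 1740).
540 = 2^2 × 3^3 × 5
1260 = 2^2 × 3^2 × 5 × 7
1740 = 2^2 × 3 × 5 × 29
gcd(540, 1260, 1740) = 2^2 × 3 × 5 = 60.

60 cm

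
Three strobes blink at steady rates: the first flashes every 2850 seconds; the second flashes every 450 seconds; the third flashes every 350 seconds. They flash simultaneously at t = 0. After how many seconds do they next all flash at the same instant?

The first simultaneous occurrence is after LCM of the individual periods.
2850 = 2 × 3 × 5^2 × 19
450 = 2 × 3^2 × 5^2
350 = 2 × 5^2 × 7
LCM(2850, 450, 350) = 2 × 3^2 × 5^2 × 7 × 19 = 59850.

59850 seconds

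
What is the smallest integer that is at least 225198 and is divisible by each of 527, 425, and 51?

The integer must be a common multiple of 527, 425, and 51, so a multiple of their LCM.
527 = 17 × 31
425 = 5^2 × 17
51 = 3 × 17
LCM(527, 425, 51) = 3 × 5^2 × 17 × 31 = 39525.
Smallest multiple of 39525 that is ≥ 225198: ⌈225198/39525⌉ × 39525 = 6 × 39525 = 237150.

237150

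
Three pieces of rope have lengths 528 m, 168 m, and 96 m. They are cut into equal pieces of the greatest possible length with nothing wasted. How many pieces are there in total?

Piece length = gcd(528, 168, 96).
528 = 2^4 × 3 × 11
168 = 2^3 × 3 × 7
96 = 2^5 × 3
gcd(528, 168, 96) = 2^3 × 3 = 24.
Total pieces = 528/24 + 168/24 + 96/24 = 22 + 7 + 4 = 33.

33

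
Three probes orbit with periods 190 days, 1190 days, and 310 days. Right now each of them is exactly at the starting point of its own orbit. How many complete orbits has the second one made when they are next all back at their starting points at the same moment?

589 orbits

The first common completion time is the LCM of the periods.
190 = 2 × 5 × 19
1190 = 2 × 5 × 7 × 17
310 = 2 × 5 × 31
LCM(190, 1190, 310) = 2 × 5 × 7 × 17 × 19 × 31 = 700910.
Orbits for period 1190: 700910 / 1190 = 589.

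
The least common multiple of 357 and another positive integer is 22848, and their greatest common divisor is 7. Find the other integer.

gcd × lcm = product of the two integers, so the other integer is (7 × 22848) / 357 = 448.

448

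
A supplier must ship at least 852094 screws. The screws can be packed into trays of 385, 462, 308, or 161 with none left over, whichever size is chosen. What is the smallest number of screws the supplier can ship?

956340

The number of screws must be a common multiple of 385, 462, 308, and 161, so a multiple of their LCM.
385 = 5 × 7 × 11
462 = 2 × 3 × 7 × 11
308 = 2^2 × 7 × 11
161 = 7 × 23
LCM(385, 462, 308, 161) = 2^2 × 3 × 5 × 7 × 11 × 23 = 106260.
Smallest multiple of 106260 that is ≥ 852094: ⌈852094/106260⌉ × 106260 = 9 × 106260 = 956340.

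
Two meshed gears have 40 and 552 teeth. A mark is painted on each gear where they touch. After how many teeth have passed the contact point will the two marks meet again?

2760 teeth

They coincide at every common multiple of the periods; the first is the LCM.
40 = 2^3 × 5
552 = 2^3 × 3 × 23
LCM(40, 552) = 2^3 × 3 × 5 × 23 = 2760.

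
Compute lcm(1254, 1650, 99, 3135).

1254 = 2 × 3 × 11 × 19
1650 = 2 × 3 × 5^2 × 11
99 = 3^2 × 11
3135 = 3 × 5 × 11 × 19
LCM(1254, 1650, 99, 3135) = 2 × 3^2 × 5^2 × 11 × 19 = 94050.

94050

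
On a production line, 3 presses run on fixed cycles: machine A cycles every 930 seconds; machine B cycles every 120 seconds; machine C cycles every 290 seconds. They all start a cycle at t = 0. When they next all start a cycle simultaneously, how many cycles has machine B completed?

The first common completion time is the LCM of the periods.
930 = 2 × 3 × 5 × 31
120 = 2^3 × 3 × 5
290 = 2 × 5 × 29
LCM(930, 120, 290) = 2^3 × 3 × 5 × 29 × 31 = 107880.
Cycles for period 120: 107880 / 120 = 899.

899 cycles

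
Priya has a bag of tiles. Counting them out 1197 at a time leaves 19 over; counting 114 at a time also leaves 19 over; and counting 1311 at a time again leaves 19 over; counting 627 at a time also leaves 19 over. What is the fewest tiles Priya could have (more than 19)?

N − 19 must be a common multiple of 1197, 114, 1311, and 627.
1197 = 3^2 × 7 × 19
114 = 2 × 3 × 19
1311 = 3 × 19 × 23
627 = 3 × 11 × 19
LCM(1197, 114, 1311, 627) = 2 × 3^2 × 7 × 11 × 19 × 23 = 605682.
Smallest N > 19 is LCM + 19 = 605682 + 19 = 605701.

605701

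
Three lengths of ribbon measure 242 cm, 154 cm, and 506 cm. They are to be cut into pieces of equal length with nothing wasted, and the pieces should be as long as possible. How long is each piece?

22 cm

Each piece length must divide every original length, so the longest possible is gcd(242, 154, 506).
242 = 2 × 11^2
154 = 2 × 7 × 11
506 = 2 × 11 × 23
gcd(242, 154, 506) = 2 × 11 = 22.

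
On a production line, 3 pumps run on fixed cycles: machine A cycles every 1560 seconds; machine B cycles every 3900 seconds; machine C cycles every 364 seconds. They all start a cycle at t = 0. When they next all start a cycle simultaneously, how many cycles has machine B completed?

14 cycles

All finish a whole number of cycles simultaneously at t = LCM of the periods.
1560 = 2^3 × 3 × 5 × 13
3900 = 2^2 × 3 × 5^2 × 13
364 = 2^2 × 7 × 13
LCM(1560, 3900, 364) = 2^3 × 3 × 5^2 × 7 × 13 = 54600.
Cycles for period 3900: 54600 / 3900 = 14.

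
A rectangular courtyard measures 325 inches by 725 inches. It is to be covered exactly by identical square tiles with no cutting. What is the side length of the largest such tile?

25 inches

By the Euclidean algorithm:
725 = 2 × 325 + 75
325 = 4 × 75 + 25
75 = 3 × 25 + 0
gcd(325, 725) = 25.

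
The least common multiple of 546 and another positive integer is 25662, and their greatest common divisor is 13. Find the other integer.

gcd × lcm = product of the two integers, so the other integer is (13 × 25662) / 546 = 611.

611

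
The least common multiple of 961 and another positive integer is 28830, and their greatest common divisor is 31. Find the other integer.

930

gcd × lcm = product of the two integers, so the other integer is (31 × 28830) / 961 = 930.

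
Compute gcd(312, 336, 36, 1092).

12

312 = 2^3 × 3 × 13
336 = 2^4 × 3 × 7
36 = 2^2 × 3^2
1092 = 2^2 × 3 × 7 × 13
gcd(312, 336, 36, 1092) = 2^2 × 3 = 12.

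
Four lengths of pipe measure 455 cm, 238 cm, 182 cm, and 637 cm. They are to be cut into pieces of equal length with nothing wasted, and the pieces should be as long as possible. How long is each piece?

The greatest length dividing all of 455, 238, 182, and 637 is their gcd.
455 = 5 × 7 × 13
238 = 2 × 7 × 17
182 = 2 × 7 × 13
637 = 7^2 × 13
gcd(455, 238, 182, 637) = 7.

7 cm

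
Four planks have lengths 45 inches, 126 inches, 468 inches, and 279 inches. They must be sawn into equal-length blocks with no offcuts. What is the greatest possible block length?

9 inches

The block length must divide every plank, so the greatest is gcd(45, 126, 468, 279).
45 = 3^2 × 5
126 = 2 × 3^2 × 7
468 = 2^2 × 3^2 × 13
279 = 3^2 × 31
gcd(45, 126, 468, 279) = 3^2 = 9.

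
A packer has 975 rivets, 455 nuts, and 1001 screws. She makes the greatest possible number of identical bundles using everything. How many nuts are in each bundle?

Number of bundles = gcd(975, 455, 1001).
975 = 3 × 5^2 × 13
455 = 5 × 7 × 13
1001 = 7 × 11 × 13
gcd(975, 455, 1001) = 13.
nuts per bundle = 455 / 13 = 35.

35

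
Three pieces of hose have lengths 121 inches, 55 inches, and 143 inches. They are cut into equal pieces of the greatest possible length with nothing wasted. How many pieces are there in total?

Piece length = gcd(121, 55, 143).
121 = 11^2
55 = 5 × 11
143 = 11 × 13
gcd(121, 55, 143) = 11.
Total pieces = 121/11 + 55/11 + 143/11 = 11 + 5 + 13 = 29.

29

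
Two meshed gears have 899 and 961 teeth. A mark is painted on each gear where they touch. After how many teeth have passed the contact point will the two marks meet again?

We need the least common multiple of the intervals.
899 = 29 × 31
961 = 31^2
LCM(899, 961) = 29 × 31^2 = 27869.

27869 teeth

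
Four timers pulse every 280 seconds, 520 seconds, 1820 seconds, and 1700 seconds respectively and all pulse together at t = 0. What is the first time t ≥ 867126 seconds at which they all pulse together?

Joint pulses occur at multiples of LCM(280, 520, 1820, 1700).
280 = 2^3 × 5 × 7
520 = 2^3 × 5 × 13
1820 = 2^2 × 5 × 7 × 13
1700 = 2^2 × 5^2 × 17
LCM(280, 520, 1820, 1700) = 2^3 × 5^2 × 7 × 13 × 17 = 309400.
Smallest multiple of 309400 that is ≥ 867126: ⌈867126/309400⌉ × 309400 = 3 × 309400 = 928200.

928200 seconds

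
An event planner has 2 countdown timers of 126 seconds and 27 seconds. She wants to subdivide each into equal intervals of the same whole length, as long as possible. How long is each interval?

9 seconds

By the Euclidean algorithm:
126 = 4 × 27 + 18
27 = 1 × 18 + 9
18 = 2 × 9 + 0
gcd(126, 27) = 9.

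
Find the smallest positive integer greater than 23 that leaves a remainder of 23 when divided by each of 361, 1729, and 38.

N − 23 must be a common multiple of 361, 1729, and 38.
361 = 19^2
1729 = 7 × 13 × 19
38 = 2 × 19
LCM(361, 1729, 38) = 2 × 7 × 13 × 19^2 = 65702.
Smallest N > 23 is LCM + 23 = 65702 + 23 = 65725.

65725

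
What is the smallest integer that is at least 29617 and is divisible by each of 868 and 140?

The integer must be a common multiple of 868 and 140, so a multiple of their LCM.
868 = 2^2 × 7 × 31
140 = 2^2 × 5 × 7
LCM(868, 140) = 2^2 × 5 × 7 × 31 = 4340.
Smallest multiple of 4340 that is ≥ 29617: ⌈29617/4340⌉ × 4340 = 7 × 4340 = 30380.

30380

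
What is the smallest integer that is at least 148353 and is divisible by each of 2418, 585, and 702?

217620

The integer must be a common multiple of 2418, 585, and 702, so a multiple of their LCM.
2418 = 2 × 3 × 13 × 31
585 = 3^2 × 5 × 13
702 = 2 × 3^3 × 13
LCM(2418, 585, 702) = 2 × 3^3 × 5 × 13 × 31 = 108810.
Smallest multiple of 108810 that is ≥ 148353: ⌈148353/108810⌉ × 108810 = 2 × 108810 = 217620.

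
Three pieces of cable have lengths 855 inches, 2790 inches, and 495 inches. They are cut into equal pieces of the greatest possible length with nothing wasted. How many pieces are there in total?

92

Piece length = gcd(855, 2790, 495).
855 = 3^2 × 5 × 19
2790 = 2 × 3^2 × 5 × 31
495 = 3^2 × 5 × 11
gcd(855, 2790, 495) = 3^2 × 5 = 45.
Total pieces = 855/45 + 2790/45 + 495/45 = 19 + 62 + 11 = 92.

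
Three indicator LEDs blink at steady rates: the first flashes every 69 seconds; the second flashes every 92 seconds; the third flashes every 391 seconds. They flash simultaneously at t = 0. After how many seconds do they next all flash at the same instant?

We need the least common multiple of the intervals.
69 = 3 × 23
92 = 2^2 × 23
391 = 17 × 23
LCM(69, 92, 391) = 2^2 × 3 × 17 × 23 = 4692.

4692 seconds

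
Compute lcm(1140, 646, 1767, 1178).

600780

1140 = 2^2 × 3 × 5 × 19
646 = 2 × 17 × 19
1767 = 3 × 19 × 31
1178 = 2 × 19 × 31
LCM(1140, 646, 1767, 1178) = 2^2 × 3 × 5 × 17 × 19 × 31 = 600780.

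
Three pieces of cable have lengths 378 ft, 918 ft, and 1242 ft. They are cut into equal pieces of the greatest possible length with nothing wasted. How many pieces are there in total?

Piece length = gcd(378, 918, 1242).
378 = 2 × 3^3 × 7
918 = 2 × 3^3 × 17
1242 = 2 × 3^3 × 23
gcd(378, 918, 1242) = 2 × 3^3 = 54.
Total pieces = 378/54 + 918/54 + 1242/54 = 7 + 17 + 23 = 47.

47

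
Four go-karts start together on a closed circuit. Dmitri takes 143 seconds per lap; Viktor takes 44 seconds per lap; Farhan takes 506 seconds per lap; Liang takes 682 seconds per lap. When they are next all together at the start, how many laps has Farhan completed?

806 laps

The first common completion time is the LCM of the periods.
143 = 11 × 13
44 = 2^2 × 11
506 = 2 × 11 × 23
682 = 2 × 11 × 31
LCM(143, 44, 506, 682) = 2^2 × 11 × 13 × 23 × 31 = 407836.
Laps for period 506: 407836 / 506 = 806.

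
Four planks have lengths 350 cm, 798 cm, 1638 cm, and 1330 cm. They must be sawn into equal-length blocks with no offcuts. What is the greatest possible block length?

This is the greatest common divisor of 350, 798, 1638, and 1330.
350 = 2 × 5^2 × 7
798 = 2 × 3 × 7 × 19
1638 = 2 × 3^2 × 7 × 13
1330 = 2 × 5 × 7 × 19
gcd(350, 798, 1638, 1330) = 2 × 7 = 14.

14 cm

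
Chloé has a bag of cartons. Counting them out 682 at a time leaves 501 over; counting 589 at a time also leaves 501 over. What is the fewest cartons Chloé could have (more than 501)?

N − 501 must be a common multiple of 682 and 589.
682 = 2 × 11 × 31
589 = 19 × 31
LCM(682, 589) = 2 × 11 × 19 × 31 = 12958.
Smallest N > 501 is LCM + 501 = 12958 + 501 = 13459.

13459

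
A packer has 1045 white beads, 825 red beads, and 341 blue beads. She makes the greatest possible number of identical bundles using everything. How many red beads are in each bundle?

75

Number of bundles = gcd(1045, 825, 341).
1045 = 5 × 11 × 19
825 = 3 × 5^2 × 11
341 = 11 × 31
gcd(1045, 825, 341) = 11.
red beads per bundle = 825 / 11 = 75.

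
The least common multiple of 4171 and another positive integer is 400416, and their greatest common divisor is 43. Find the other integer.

gcd × lcm = product of the two integers, so the other integer is (43 × 400416) / 4171 = 4128.

4128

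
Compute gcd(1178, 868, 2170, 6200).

62

1178 = 2 × 19 × 31
868 = 2^2 × 7 × 31
2170 = 2 × 5 × 7 × 31
6200 = 2^3 × 5^2 × 31
gcd(1178, 868, 2170, 6200) = 2 × 31 = 62.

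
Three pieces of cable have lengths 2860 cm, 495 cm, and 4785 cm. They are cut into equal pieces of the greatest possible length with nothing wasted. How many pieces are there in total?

148

Piece length = gcd(2860, 495, 4785).
2860 = 2^2 × 5 × 11 × 13
495 = 3^2 × 5 × 11
4785 = 3 × 5 × 11 × 29
gcd(2860, 495, 4785) = 5 × 11 = 55.
Total pieces = 2860/55 + 495/55 + 4785/55 = 52 + 9 + 87 = 148.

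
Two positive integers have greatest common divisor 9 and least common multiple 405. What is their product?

3645

For any two positive integers, gcd × lcm = product = 9 × 405 = 3645.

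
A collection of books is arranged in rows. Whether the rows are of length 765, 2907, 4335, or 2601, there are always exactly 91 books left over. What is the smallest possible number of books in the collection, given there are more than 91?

247186

N − 91 must be a common multiple of 765, 2907, 4335, and 2601.
765 = 3^2 × 5 × 17
2907 = 3^2 × 17 × 19
4335 = 3 × 5 × 17^2
2601 = 3^2 × 17^2
LCM(765, 2907, 4335, 2601) = 3^2 × 5 × 17^2 × 19 = 247095.
Smallest N > 91 is LCM + 91 = 247095 + 91 = 247186.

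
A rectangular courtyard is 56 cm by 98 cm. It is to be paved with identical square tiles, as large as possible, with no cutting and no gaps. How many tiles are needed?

28

Tile side = gcd(56, 98).
56 = 2^3 × 7
98 = 2 × 7^2
gcd(56, 98) = 2 × 7 = 14.
Tiles: (56/14) × (98/14) = 4 × 7 = 28.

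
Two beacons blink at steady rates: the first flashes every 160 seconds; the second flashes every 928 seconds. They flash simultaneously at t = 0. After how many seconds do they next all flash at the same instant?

4640 seconds

We need the least common multiple of the intervals.
160 = 2^5 × 5
928 = 2^5 × 29
LCM(160, 928) = 2^5 × 5 × 29 = 4640.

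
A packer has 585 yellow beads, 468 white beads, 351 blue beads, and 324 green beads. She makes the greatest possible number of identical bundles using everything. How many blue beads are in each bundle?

Number of bundles = gcd(585, 468, 351, 324).
585 = 3^2 × 5 × 13
468 = 2^2 × 3^2 × 13
351 = 3^3 × 13
324 = 2^2 × 3^4
gcd(585, 468, 351, 324) = 3^2 = 9.
blue beads per bundle = 351 / 9 = 39.

39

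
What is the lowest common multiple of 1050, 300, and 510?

35700

1050 = 2 × 3 × 5^2 × 7
300 = 2^2 × 3 × 5^2
510 = 2 × 3 × 5 × 17
LCM(1050, 300, 510) = 2^2 × 3 × 5^2 × 7 × 17 = 35700.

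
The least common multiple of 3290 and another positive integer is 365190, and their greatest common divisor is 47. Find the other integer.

gcd × lcm = product of the two integers, so the other integer is (47 × 365190) / 3290 = 5217.

5217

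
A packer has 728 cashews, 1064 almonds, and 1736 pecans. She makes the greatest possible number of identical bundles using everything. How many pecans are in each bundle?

Number of bundles = gcd(728, 1064, 1736).
728 = 2^3 × 7 × 13
1064 = 2^3 × 7 × 19
1736 = 2^3 × 7 × 31
gcd(728, 1064, 1736) = 2^3 × 7 = 56.
pecans per bundle = 1736 / 56 = 31.

31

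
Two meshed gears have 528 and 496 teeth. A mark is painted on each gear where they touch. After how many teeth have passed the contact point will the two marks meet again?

We need the least common multiple of the intervals.
528 = 2^4 × 3 × 11
496 = 2^4 × 31
LCM(528, 496) = 2^4 × 3 × 11 × 31 = 16368.

16368 teeth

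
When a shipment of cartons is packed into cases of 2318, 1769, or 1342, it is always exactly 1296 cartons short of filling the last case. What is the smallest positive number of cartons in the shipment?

738146

Being 1296 short of a full case of size k means N ≡ −1296 (mod k), i.e. N + 1296 is a multiple of each size.
2318 = 2 × 19 × 61
1769 = 29 × 61
1342 = 2 × 11 × 61
LCM(2318, 1769, 1342) = 2 × 11 × 19 × 29 × 61 = 739442.
Smallest positive N is 739442 − 1296 = 738146.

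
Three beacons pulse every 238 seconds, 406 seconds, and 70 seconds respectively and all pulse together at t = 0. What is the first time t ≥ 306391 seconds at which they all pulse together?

310590 seconds

Joint pulses occur at multiples of LCM(238, 406, 70).
238 = 2 × 7 × 17
406 = 2 × 7 × 29
70 = 2 × 5 × 7
LCM(238, 406, 70) = 2 × 5 × 7 × 17 × 29 = 34510.
Smallest multiple of 34510 that is ≥ 306391: ⌈306391/34510⌉ × 34510 = 9 × 34510 = 310590.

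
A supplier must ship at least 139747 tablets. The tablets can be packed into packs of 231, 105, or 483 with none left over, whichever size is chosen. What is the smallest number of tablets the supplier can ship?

159390

The number of tablets must be a common multiple of 231, 105, and 483, so a multiple of their LCM.
231 = 3 × 7 × 11
105 = 3 × 5 × 7
483 = 3 × 7 × 23
LCM(231, 105, 483) = 3 × 5 × 7 × 11 × 23 = 26565.
Smallest multiple of 26565 that is ≥ 139747: ⌈139747/26565⌉ × 26565 = 6 × 26565 = 159390.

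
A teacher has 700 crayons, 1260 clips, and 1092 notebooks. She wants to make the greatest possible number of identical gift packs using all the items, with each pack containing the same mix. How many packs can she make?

28 packs

The pack count must divide each quantity, so the greatest is gcd(700, 1260, 1092).
700 = 2^2 × 5^2 × 7
1260 = 2^2 × 3^2 × 5 × 7
1092 = 2^2 × 3 × 7 × 13
gcd(700, 1260, 1092) = 2^2 × 7 = 28.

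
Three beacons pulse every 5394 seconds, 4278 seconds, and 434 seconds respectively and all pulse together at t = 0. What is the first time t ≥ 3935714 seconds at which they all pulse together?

4342170 seconds

Joint pulses occur at multiples of LCM(5394, 4278, 434).
5394 = 2 × 3 × 29 × 31
4278 = 2 × 3 × 23 × 31
434 = 2 × 7 × 31
LCM(5394, 4278, 434) = 2 × 3 × 7 × 23 × 29 × 31 = 868434.
Smallest multiple of 868434 that is ≥ 3935714: ⌈3935714/868434⌉ × 868434 = 5 × 868434 = 4342170.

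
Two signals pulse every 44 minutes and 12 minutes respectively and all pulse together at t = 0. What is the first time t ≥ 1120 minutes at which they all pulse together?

1188 minutes

Joint pulses occur at multiples of LCM(44, 12).
44 = 2^2 × 11
12 = 2^2 × 3
LCM(44, 12) = 2^2 × 3 × 11 = 132.
Smallest multiple of 132 that is ≥ 1120: ⌈1120/132⌉ × 132 = 9 × 132 = 1188.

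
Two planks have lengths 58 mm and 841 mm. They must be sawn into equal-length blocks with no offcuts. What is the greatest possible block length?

By the Euclidean algorithm:
841 = 14 × 58 + 29
58 = 2 × 29 + 0
gcd(58, 841) = 29.

29 mm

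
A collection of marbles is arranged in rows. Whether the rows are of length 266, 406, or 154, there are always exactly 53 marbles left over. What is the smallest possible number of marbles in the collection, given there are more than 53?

84907

N − 53 must be a common multiple of 266, 406, and 154.
266 = 2 × 7 × 19
406 = 2 × 7 × 29
154 = 2 × 7 × 11
LCM(266, 406, 154) = 2 × 7 × 11 × 19 × 29 = 84854.
Smallest N > 53 is LCM + 53 = 84854 + 53 = 84907.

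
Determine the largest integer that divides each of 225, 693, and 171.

225 = 3^2 × 5^2
693 = 3^2 × 7 × 11
171 = 3^2 × 19
gcd(225, 693, 171) = 3^2 = 9.

9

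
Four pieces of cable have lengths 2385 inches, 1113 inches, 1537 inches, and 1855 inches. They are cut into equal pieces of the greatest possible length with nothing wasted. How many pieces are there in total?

130

Piece length = gcd(2385, 1113, 1537, 1855).
2385 = 3^2 × 5 × 53
1113 = 3 × 7 × 53
1537 = 29 × 53
1855 = 5 × 7 × 53
gcd(2385, 1113, 1537, 1855) = 53.
Total pieces = 2385/53 + 1113/53 + 1537/53 + 1855/53 = 45 + 21 + 29 + 35 = 130.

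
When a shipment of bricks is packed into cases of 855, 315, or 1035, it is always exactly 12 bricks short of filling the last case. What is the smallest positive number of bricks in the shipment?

137643

Being 12 short of a full case of size k means N ≡ −12 (mod k), i.e. N + 12 is a multiple of each size.
855 = 3^2 × 5 × 19
315 = 3^2 × 5 × 7
1035 = 3^2 × 5 × 23
LCM(855, 315, 1035) = 3^2 × 5 × 7 × 19 × 23 = 137655.
Smallest positive N is 137655 − 12 = 137643.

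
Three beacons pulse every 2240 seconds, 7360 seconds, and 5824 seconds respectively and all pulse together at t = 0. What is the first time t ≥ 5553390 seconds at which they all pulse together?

6027840 seconds

Joint pulses occur at multiples of LCM(2240, 7360, 5824).
2240 = 2^6 × 5 × 7
7360 = 2^6 × 5 × 23
5824 = 2^6 × 7 × 13
LCM(2240, 7360, 5824) = 2^6 × 5 × 7 × 13 × 23 = 669760.
Smallest multiple of 669760 that is ≥ 5553390: ⌈5553390/669760⌉ × 669760 = 9 × 669760 = 6027840.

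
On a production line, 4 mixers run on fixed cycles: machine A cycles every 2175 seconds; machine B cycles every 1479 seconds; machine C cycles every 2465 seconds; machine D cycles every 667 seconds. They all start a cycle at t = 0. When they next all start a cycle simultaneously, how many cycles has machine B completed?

575 cycles

The first common completion time is the LCM of the periods.
2175 = 3 × 5^2 × 29
1479 = 3 × 17 × 29
2465 = 5 × 17 × 29
667 = 23 × 29
LCM(2175, 1479, 2465, 667) = 3 × 5^2 × 17 × 23 × 29 = 850425.
Cycles for period 1479: 850425 / 1479 = 575.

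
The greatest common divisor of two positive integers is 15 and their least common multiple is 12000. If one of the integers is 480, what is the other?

For two integers, gcd × lcm = product, so the other is (15 × 12000) / 480 = 180000 / 480 = 375.

375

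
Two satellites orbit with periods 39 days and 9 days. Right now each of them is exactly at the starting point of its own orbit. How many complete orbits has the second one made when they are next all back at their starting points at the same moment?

13 orbits

All finish a whole number of cycles simultaneously at t = LCM of the periods.
39 = 3 × 13
9 = 3^2
LCM(39, 9) = 3^2 × 13 = 117.
Orbits for period 9: 117 / 9 = 13.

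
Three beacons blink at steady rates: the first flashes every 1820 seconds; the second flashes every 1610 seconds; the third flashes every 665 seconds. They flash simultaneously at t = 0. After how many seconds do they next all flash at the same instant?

The first simultaneous occurrence is after LCM of the individual periods.
1820 = 2^2 × 5 × 7 × 13
1610 = 2 × 5 × 7 × 23
665 = 5 × 7 × 19
LCM(1820, 1610, 665) = 2^2 × 5 × 7 × 13 × 19 × 23 = 795340.

795340 seconds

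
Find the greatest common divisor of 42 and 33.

3

42 = 2 × 3 × 7
33 = 3 × 11
gcd(42, 33) = 3.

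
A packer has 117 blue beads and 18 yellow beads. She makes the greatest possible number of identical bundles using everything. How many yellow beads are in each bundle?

2

Number of bundles = gcd(117, 18).
117 = 3^2 × 13
18 = 2 × 3^2
gcd(117, 18) = 3^2 = 9.
yellow beads per bundle = 18 / 9 = 2.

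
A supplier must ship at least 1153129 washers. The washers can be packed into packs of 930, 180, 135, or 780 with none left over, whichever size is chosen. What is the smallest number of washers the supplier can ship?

1305720

The number of washers must be a common multiple of 930, 180, 135, and 780, so a multiple of their LCM.
930 = 2 × 3 × 5 × 31
180 = 2^2 × 3^2 × 5
135 = 3^3 × 5
780 = 2^2 × 3 × 5 × 13
LCM(930, 180, 135, 780) = 2^2 × 3^3 × 5 × 13 × 31 = 217620.
Smallest multiple of 217620 that is ≥ 1153129: ⌈1153129/217620⌉ × 217620 = 6 × 217620 = 1305720.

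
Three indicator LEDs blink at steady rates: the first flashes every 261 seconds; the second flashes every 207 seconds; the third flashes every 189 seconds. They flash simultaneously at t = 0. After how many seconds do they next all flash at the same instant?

126063 seconds

The first simultaneous occurrence is after LCM of the individual periods.
261 = 3^2 × 29
207 = 3^2 × 23
189 = 3^3 × 7
LCM(261, 207, 189) = 3^3 × 7 × 23 × 29 = 126063.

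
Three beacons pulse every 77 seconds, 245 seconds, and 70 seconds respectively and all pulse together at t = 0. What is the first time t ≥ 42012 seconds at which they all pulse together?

43120 seconds

Joint pulses occur at multiples of LCM(77, 245, 70).
77 = 7 × 11
245 = 5 × 7^2
70 = 2 × 5 × 7
LCM(77, 245, 70) = 2 × 5 × 7^2 × 11 = 5390.
Smallest multiple of 5390 that is ≥ 42012: ⌈42012/5390⌉ × 5390 = 8 × 5390 = 43120.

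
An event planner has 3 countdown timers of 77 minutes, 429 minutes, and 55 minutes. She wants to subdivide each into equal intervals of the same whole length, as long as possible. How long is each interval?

The interval must divide each timer length; the longest such is the gcd.
77 = 7 × 11
429 = 3 × 11 × 13
55 = 5 × 11
gcd(77, 429, 55) = 11.

11 minutes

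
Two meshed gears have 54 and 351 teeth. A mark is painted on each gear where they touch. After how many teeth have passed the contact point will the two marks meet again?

The first simultaneous occurrence is after LCM of the individual periods.
54 = 2 × 3^3
351 = 3^3 × 13
LCM(54, 351) = 2 × 3^3 × 13 = 702.

702 teeth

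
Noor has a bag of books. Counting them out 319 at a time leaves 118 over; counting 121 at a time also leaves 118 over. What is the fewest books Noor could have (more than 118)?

N − 118 must be a common multiple of 319 and 121.
319 = 11 × 29
121 = 11^2
LCM(319, 121) = 11^2 × 29 = 3509.
Smallest N > 118 is LCM + 118 = 3509 + 118 = 3627.

3627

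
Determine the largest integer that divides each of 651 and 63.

651 = 3 × 7 × 31
63 = 3^2 × 7
gcd(651, 63) = 3 × 7 = 21.

21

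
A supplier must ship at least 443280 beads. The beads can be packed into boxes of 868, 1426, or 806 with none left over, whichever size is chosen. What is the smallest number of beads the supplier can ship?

The number of beads must be a common multiple of 868, 1426, and 806, so a multiple of their LCM.
868 = 2^2 × 7 × 31
1426 = 2 × 23 × 31
806 = 2 × 13 × 31
LCM(868, 1426, 806) = 2^2 × 7 × 13 × 23 × 31 = 259532.
Smallest multiple of 259532 that is ≥ 443280: ⌈443280/259532⌉ × 259532 = 2 × 259532 = 519064.

519064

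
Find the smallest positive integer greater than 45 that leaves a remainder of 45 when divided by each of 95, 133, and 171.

N − 45 must be a common multiple of 95, 133, and 171.
95 = 5 × 19
133 = 7 × 19
171 = 3^2 × 19
LCM(95, 133, 171) = 3^2 × 5 × 7 × 19 = 5985.
Smallest N > 45 is LCM + 45 = 5985 + 45 = 6030.

6030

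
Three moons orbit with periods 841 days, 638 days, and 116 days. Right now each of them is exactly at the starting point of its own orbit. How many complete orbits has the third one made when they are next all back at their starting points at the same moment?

They are all back at their starting positions together after one LCM of the periods.
841 = 29^2
638 = 2 × 11 × 29
116 = 2^2 × 29
LCM(841, 638, 116) = 2^2 × 11 × 29^2 = 37004.
Orbits for period 116: 37004 / 116 = 319.

319 orbits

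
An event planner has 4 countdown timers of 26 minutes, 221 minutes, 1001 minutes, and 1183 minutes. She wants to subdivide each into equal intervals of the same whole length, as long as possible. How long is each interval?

13 minutes

The interval must divide each timer length; the longest such is the gcd.
26 = 2 × 13
221 = 13 × 17
1001 = 7 × 11 × 13
1183 = 7 × 13^2
gcd(26, 221, 1001, 1183) = 13.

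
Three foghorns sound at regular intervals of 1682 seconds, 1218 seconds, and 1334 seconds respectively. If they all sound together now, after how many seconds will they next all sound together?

812406 seconds

The first simultaneous occurrence is after LCM of the individual periods.
1682 = 2 × 29^2
1218 = 2 × 3 × 7 × 29
1334 = 2 × 23 × 29
LCM(1682, 1218, 1334) = 2 × 3 × 7 × 23 × 29^2 = 812406.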